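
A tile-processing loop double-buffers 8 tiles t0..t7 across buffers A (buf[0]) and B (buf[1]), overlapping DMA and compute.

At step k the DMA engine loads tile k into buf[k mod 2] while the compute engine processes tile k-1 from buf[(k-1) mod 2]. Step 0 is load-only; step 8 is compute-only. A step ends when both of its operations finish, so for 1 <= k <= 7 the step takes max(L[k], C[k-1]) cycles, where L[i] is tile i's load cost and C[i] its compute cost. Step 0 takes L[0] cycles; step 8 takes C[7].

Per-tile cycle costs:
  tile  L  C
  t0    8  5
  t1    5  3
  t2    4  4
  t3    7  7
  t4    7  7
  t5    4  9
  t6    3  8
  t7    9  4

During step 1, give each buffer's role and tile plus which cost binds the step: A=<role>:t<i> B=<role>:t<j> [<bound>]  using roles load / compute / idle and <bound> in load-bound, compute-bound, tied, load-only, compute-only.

step 1: A=compute:t0 B=load:t1 [tied]

step 0: L[0]=8 → dur=8, Σ=8 | A=load:t0 B=idle [load-only]
step 1: L[1]=5 C[0]=5 → dur=5, Σ=13 | A=compute:t0 B=load:t1 [tied]
step 2: L[2]=4 C[1]=3 → dur=4, Σ=17 | A=load:t2 B=compute:t1 [load-bound]
step 3: L[3]=7 C[2]=4 → dur=7, Σ=24 | A=compute:t2 B=load:t3 [load-bound]
step 4: L[4]=7 C[3]=7 → dur=7, Σ=31 | A=load:t4 B=compute:t3 [tied]
step 5: L[5]=4 C[4]=7 → dur=7, Σ=38 | A=compute:t4 B=load:t5 [compute-bound]
step 6: L[6]=3 C[5]=9 → dur=9, Σ=47 | A=load:t6 B=compute:t5 [compute-bound]
step 7: L[7]=9 C[6]=8 → dur=9, Σ=56 | A=compute:t6 B=load:t7 [load-bound]
step 8: C[7]=4 → dur=4, Σ=60 | A=idle B=compute:t7 [compute-only]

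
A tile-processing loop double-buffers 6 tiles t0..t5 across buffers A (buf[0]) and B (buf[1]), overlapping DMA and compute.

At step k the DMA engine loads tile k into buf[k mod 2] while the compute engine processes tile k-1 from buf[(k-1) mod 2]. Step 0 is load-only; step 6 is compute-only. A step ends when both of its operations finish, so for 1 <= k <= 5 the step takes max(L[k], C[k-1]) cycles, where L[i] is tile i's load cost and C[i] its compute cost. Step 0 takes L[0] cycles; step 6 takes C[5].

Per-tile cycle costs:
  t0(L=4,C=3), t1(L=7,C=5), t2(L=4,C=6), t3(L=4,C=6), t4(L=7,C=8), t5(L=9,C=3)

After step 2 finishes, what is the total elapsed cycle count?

end_cycle[2] = 16

[0] DMA t0→A (4c) ∥ CU idle ⇒ 4c, clock 4
[1] DMA t1→B (7c) ∥ CU A:t0 (3c) ⇒ 7c, clock 11
[2] DMA t2→A (4c) ∥ CU B:t1 (5c) ⇒ 5c, clock 16
[3] DMA t3→B (4c) ∥ CU A:t2 (6c) ⇒ 6c, clock 22
[4] DMA t4→A (7c) ∥ CU B:t3 (6c) ⇒ 7c, clock 29
[5] DMA t5→B (9c) ∥ CU A:t4 (8c) ⇒ 9c, clock 38
[6] DMA idle ∥ CU B:t5 (3c) ⇒ 3c, clock 41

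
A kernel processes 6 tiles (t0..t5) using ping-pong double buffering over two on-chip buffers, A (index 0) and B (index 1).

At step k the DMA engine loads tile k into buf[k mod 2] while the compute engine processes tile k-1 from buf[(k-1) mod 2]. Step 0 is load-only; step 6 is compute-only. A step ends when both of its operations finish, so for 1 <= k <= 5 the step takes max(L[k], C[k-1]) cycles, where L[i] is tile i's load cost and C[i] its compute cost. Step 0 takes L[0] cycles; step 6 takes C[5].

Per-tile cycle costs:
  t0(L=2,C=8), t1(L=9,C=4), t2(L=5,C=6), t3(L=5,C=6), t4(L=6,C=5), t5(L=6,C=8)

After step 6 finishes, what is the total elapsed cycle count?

end_cycle[6] = 42

  0. 2=2c; end=2; A:t0 B:-
  1. max(9,8)=9c; end=11; A:t0 B:t1
  2. max(5,4)=5c; end=16; A:t2 B:t1
  3. max(5,6)=6c; end=22; A:t2 B:t3
  4. max(6,6)=6c; end=28; A:t4 B:t3
  5. max(6,5)=6c; end=34; A:t4 B:t5
  6. 8=8c; end=42; A:t4 B:t5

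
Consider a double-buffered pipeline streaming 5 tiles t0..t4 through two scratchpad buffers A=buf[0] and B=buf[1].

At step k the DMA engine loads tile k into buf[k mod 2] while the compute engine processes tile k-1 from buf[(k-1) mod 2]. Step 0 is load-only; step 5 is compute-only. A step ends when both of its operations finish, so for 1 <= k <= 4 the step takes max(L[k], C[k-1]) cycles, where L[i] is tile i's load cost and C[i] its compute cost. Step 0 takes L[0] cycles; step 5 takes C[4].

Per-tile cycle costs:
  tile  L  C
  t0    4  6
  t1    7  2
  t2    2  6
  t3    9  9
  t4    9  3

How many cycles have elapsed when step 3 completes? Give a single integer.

  0. 4=4c; end=4; A:t0 B:-
  1. max(7,6)=7c; end=11; A:t0 B:t1
  2. max(2,2)=2c; end=13; A:t2 B:t1
  3. max(9,6)=9c; end=22; A:t2 B:t3
  4. max(9,9)=9c; end=31; A:t4 B:t3
  5. 3=3c; end=34; A:t4 B:t3

end_cycle[3] = 22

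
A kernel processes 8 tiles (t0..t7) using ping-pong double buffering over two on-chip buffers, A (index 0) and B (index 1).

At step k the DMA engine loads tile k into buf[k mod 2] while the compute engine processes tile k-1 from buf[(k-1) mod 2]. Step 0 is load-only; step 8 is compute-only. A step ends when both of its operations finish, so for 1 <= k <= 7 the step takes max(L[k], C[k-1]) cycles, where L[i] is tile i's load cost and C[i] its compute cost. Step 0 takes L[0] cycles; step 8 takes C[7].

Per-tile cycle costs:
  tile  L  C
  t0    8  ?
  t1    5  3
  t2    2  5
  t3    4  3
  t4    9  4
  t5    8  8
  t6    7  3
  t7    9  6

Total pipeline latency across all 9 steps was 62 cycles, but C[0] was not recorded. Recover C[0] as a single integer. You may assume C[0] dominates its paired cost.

C[0] = 6

step 0: dur = L[0]=8 = 8
step 1: dur = max(L[1]=5, C[0]=?) = C[0]  (unknown; binding)
step 2: dur = max(L[2]=2, C[1]=3) = 3
step 3: dur = max(L[3]=4, C[2]=5) = 5
step 4: dur = max(L[4]=9, C[3]=3) = 9
step 5: dur = max(L[5]=8, C[4]=4) = 8
step 6: dur = max(L[6]=7, C[5]=8) = 8
step 7: dur = max(L[7]=9, C[6]=3) = 9
step 8: dur = C[7]=6 = 6
sum of known step durations = 56
dur[1] = total - known = 62 - 56 = 6
C[0] is the binding max in step 1, so C[0] = dur[1] = 6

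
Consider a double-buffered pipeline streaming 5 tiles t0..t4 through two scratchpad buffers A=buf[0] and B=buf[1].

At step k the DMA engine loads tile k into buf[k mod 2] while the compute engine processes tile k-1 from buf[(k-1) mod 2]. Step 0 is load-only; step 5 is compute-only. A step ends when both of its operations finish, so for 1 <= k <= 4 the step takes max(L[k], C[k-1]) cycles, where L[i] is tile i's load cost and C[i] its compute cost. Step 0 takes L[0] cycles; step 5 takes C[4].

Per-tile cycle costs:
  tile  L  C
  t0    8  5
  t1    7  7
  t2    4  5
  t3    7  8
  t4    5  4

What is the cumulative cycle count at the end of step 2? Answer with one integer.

end_cycle[2] = 22

k=0 load=t0/8c comp=- wait=8 total=8
k=1 load=t1/7c comp=t0/5c wait=7 total=15
k=2 load=t2/4c comp=t1/7c wait=7 total=22
k=3 load=t3/7c comp=t2/5c wait=7 total=29
k=4 load=t4/5c comp=t3/8c wait=8 total=37
k=5 load=- comp=t4/4c wait=4 total=41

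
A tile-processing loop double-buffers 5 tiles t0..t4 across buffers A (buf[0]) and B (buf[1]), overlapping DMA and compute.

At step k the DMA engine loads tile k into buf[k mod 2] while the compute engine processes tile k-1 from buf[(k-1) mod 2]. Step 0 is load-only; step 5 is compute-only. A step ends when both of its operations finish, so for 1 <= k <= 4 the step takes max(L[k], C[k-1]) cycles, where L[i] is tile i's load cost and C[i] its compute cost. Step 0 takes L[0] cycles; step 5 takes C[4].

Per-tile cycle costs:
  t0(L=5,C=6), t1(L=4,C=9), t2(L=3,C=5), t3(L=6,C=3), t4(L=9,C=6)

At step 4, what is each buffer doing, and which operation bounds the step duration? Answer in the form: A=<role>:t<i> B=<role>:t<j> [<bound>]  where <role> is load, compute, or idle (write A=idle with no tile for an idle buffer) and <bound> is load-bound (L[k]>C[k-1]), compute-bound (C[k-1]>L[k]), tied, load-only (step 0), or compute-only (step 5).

step 4: A=load:t4 B=compute:t3 [load-bound]

[0] DMA t0→A (5c) ∥ CU idle ⇒ 5c, clock 5
[1] DMA t1→B (4c) ∥ CU A:t0 (6c) ⇒ 6c, clock 11
[2] DMA t2→A (3c) ∥ CU B:t1 (9c) ⇒ 9c, clock 20
[3] DMA t3→B (6c) ∥ CU A:t2 (5c) ⇒ 6c, clock 26
[4] DMA t4→A (9c) ∥ CU B:t3 (3c) ⇒ 9c, clock 35
[5] DMA idle ∥ CU A:t4 (6c) ⇒ 6c, clock 41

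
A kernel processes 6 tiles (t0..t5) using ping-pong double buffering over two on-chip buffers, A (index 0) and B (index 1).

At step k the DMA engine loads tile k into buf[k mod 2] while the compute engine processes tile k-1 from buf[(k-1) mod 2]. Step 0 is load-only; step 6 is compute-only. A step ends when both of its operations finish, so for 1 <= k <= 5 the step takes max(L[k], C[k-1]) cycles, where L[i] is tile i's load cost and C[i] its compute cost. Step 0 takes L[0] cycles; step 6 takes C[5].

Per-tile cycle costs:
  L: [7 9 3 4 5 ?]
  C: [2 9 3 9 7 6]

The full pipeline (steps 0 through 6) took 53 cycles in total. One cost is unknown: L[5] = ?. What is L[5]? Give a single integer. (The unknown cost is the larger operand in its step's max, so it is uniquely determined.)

L[5] = 9

step 0 → dur = L[0]=7 = 7
step 1 → dur = max(L[1]=9, C[0]=2) = 9
step 2 → dur = max(L[2]=3, C[1]=9) = 9
step 3 → dur = max(L[3]=4, C[2]=3) = 4
step 4 → dur = max(L[4]=5, C[3]=9) = 9
step 5 → dur = max(L[5]=?, C[4]=7) = L[5]  (unknown; binding)
step 6 → dur = C[5]=6 = 6
sum of known step durations = 44
dur[5] = total - known = 53 - 44 = 9
L[5] is the binding max in step 5, so L[5] = dur[5] = 9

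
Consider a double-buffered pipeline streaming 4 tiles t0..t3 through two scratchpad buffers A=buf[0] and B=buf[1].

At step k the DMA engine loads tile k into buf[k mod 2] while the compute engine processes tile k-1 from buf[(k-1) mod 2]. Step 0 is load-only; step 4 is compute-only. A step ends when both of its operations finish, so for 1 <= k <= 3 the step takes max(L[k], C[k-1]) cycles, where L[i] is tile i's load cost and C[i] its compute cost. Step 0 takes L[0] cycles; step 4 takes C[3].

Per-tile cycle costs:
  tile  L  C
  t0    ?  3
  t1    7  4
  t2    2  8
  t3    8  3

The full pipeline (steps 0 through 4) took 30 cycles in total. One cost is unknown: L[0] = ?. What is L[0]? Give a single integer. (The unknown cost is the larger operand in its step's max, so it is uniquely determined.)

step 0 | dur = L[0]=? = L[0]  (unknown; binding)
step 1 | dur = max(L[1]=7, C[0]=3) = 7
step 2 | dur = max(L[2]=2, C[1]=4) = 4
step 3 | dur = max(L[3]=8, C[2]=8) = 8
step 4 | dur = C[3]=3 = 3
sum of known step durations = 22
dur[0] = total - known = 30 - 22 = 8
L[0] is the binding max in step 0, so L[0] = dur[0] = 8

L[0] = 8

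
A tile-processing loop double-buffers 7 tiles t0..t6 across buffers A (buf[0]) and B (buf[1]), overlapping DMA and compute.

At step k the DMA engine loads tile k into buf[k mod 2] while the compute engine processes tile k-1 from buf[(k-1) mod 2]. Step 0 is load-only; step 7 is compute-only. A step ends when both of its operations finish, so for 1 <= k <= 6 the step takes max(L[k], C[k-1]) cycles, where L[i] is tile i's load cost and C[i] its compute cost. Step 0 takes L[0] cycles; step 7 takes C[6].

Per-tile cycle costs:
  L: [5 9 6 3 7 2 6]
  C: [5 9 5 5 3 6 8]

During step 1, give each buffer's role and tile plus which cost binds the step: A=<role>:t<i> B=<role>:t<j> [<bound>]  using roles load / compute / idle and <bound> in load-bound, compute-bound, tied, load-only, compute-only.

step 1: A=compute:t0 B=load:t1 [load-bound]

step 0: L[0]=5 → dur=5, Σ=5 | A=load:t0 B=idle [load-only]
step 1: L[1]=9 C[0]=5 → dur=9, Σ=14 | A=compute:t0 B=load:t1 [load-bound]
step 2: L[2]=6 C[1]=9 → dur=9, Σ=23 | A=load:t2 B=compute:t1 [compute-bound]
step 3: L[3]=3 C[2]=5 → dur=5, Σ=28 | A=compute:t2 B=load:t3 [compute-bound]
step 4: L[4]=7 C[3]=5 → dur=7, Σ=35 | A=load:t4 B=compute:t3 [load-bound]
step 5: L[5]=2 C[4]=3 → dur=3, Σ=38 | A=compute:t4 B=load:t5 [compute-bound]
step 6: L[6]=6 C[5]=6 → dur=6, Σ=44 | A=load:t6 B=compute:t5 [tied]
step 7: C[6]=8 → dur=8, Σ=52 | A=compute:t6 B=idle [compute-only]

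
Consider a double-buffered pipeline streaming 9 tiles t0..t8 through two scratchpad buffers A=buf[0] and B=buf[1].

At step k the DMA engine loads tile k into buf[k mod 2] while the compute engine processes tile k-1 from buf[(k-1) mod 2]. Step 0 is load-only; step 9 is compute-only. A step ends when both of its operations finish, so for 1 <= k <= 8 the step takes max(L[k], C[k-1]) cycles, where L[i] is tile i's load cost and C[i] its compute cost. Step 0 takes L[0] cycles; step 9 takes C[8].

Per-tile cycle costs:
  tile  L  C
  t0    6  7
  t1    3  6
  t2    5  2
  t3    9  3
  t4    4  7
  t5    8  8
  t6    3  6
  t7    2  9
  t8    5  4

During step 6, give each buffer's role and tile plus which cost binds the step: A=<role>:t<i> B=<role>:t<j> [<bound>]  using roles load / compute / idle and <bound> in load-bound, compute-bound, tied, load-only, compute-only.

step 0: L[0]=6 → dur=6, Σ=6 | A=load:t0 B=idle [load-only]
step 1: L[1]=3 C[0]=7 → dur=7, Σ=13 | A=compute:t0 B=load:t1 [compute-bound]
step 2: L[2]=5 C[1]=6 → dur=6, Σ=19 | A=load:t2 B=compute:t1 [compute-bound]
step 3: L[3]=9 C[2]=2 → dur=9, Σ=28 | A=compute:t2 B=load:t3 [load-bound]
step 4: L[4]=4 C[3]=3 → dur=4, Σ=32 | A=load:t4 B=compute:t3 [load-bound]
step 5: L[5]=8 C[4]=7 → dur=8, Σ=40 | A=compute:t4 B=load:t5 [load-bound]
step 6: L[6]=3 C[5]=8 → dur=8, Σ=48 | A=load:t6 B=compute:t5 [compute-bound]
step 7: L[7]=2 C[6]=6 → dur=6, Σ=54 | A=compute:t6 B=load:t7 [compute-bound]
step 8: L[8]=5 C[7]=9 → dur=9, Σ=63 | A=load:t8 B=compute:t7 [compute-bound]
step 9: C[8]=4 → dur=4, Σ=67 | A=compute:t8 B=idle [compute-only]

step 6: A=load:t6 B=compute:t5 [compute-bound]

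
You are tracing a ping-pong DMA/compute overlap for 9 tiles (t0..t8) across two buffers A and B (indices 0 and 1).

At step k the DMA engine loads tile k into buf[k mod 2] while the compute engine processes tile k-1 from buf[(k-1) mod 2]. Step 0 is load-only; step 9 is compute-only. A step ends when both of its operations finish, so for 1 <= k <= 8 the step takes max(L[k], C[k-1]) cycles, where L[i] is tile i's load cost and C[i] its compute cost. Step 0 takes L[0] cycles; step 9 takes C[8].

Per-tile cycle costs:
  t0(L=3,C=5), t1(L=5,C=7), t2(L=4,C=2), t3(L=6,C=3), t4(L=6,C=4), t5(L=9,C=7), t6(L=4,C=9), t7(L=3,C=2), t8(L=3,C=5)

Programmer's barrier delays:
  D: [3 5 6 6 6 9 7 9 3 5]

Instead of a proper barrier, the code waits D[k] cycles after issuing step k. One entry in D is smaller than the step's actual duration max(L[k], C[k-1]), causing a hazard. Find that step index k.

k=0 barrier L[0]=3→3c, D[0]=3 ok
k=1 barrier max(L[1]=5,C[0]=5)→5c, D[1]=5 ok
k=2 barrier max(L[2]=4,C[1]=7)→7c, D[2]=6 SHORT
k=3 barrier max(L[3]=6,C[2]=2)→6c, D[3]=6 ok
k=4 barrier max(L[4]=6,C[3]=3)→6c, D[4]=6 ok
k=5 barrier max(L[5]=9,C[4]=4)→9c, D[5]=9 ok
k=6 barrier max(L[6]=4,C[5]=7)→7c, D[6]=7 ok
k=7 barrier max(L[7]=3,C[6]=9)→9c, D[7]=9 ok
k=8 barrier max(L[8]=3,C[7]=2)→3c, D[8]=3 ok
k=9 barrier C[8]=5→5c, D[9]=5 ok

hazard at step 2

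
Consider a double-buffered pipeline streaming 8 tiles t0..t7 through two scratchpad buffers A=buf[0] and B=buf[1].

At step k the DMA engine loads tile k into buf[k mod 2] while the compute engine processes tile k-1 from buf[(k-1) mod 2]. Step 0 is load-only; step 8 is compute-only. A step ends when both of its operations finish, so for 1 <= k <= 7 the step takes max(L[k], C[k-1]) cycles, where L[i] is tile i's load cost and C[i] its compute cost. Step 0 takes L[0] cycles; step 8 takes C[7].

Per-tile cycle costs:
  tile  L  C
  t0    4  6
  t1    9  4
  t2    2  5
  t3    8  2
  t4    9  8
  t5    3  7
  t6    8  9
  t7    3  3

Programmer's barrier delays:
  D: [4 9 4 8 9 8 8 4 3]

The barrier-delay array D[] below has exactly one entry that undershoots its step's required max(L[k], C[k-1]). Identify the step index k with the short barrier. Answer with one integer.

hazard at step 7

[0] required=L[0]=4=4 vs D=4 ok
[1] required=max(L[1]=9,C[0]=6)=9 vs D=9 ok
[2] required=max(L[2]=2,C[1]=4)=4 vs D=4 ok
[3] required=max(L[3]=8,C[2]=5)=8 vs D=8 ok
[4] required=max(L[4]=9,C[3]=2)=9 vs D=9 ok
[5] required=max(L[5]=3,C[4]=8)=8 vs D=8 ok
[6] required=max(L[6]=8,C[5]=7)=8 vs D=8 ok
[7] required=max(L[7]=3,C[6]=9)=9 vs D=4 SHORT
[8] required=C[7]=3=3 vs D=3 ok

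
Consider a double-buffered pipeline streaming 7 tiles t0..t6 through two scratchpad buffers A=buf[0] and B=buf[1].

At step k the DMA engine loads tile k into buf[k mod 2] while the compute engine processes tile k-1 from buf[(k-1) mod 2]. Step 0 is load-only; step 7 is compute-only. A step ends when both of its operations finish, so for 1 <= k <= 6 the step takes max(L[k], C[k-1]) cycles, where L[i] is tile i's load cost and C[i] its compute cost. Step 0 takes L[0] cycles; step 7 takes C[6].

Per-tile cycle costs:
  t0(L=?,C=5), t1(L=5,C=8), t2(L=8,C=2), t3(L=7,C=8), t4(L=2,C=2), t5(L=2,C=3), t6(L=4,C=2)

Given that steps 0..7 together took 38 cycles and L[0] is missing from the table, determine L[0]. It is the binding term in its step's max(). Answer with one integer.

step 0: dur = L[0]=? = L[0]  (unknown; binding)
step 1: dur = max(L[1]=5, C[0]=5) = 5
step 2: dur = max(L[2]=8, C[1]=8) = 8
step 3: dur = max(L[3]=7, C[2]=2) = 7
step 4: dur = max(L[4]=2, C[3]=8) = 8
step 5: dur = max(L[5]=2, C[4]=2) = 2
step 6: dur = max(L[6]=4, C[5]=3) = 4
step 7: dur = C[6]=2 = 2
sum of known step durations = 36
dur[0] = total - known = 38 - 36 = 2
L[0] is the binding max in step 0, so L[0] = dur[0] = 2

L[0] = 2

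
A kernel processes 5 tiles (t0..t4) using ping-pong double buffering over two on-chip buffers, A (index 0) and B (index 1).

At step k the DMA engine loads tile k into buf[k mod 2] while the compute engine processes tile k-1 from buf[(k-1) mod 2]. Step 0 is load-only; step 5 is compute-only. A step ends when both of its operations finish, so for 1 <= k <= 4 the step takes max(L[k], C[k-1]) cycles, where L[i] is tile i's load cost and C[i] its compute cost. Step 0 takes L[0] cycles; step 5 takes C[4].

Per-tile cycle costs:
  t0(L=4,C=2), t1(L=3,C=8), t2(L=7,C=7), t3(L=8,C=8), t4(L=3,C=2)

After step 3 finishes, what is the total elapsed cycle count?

end_cycle[3] = 23

k=0 load=t0/4c comp=- wait=4 total=4
k=1 load=t1/3c comp=t0/2c wait=3 total=7
k=2 load=t2/7c comp=t1/8c wait=8 total=15
k=3 load=t3/8c comp=t2/7c wait=8 total=23
k=4 load=t4/3c comp=t3/8c wait=8 total=31
k=5 load=- comp=t4/2c wait=2 total=33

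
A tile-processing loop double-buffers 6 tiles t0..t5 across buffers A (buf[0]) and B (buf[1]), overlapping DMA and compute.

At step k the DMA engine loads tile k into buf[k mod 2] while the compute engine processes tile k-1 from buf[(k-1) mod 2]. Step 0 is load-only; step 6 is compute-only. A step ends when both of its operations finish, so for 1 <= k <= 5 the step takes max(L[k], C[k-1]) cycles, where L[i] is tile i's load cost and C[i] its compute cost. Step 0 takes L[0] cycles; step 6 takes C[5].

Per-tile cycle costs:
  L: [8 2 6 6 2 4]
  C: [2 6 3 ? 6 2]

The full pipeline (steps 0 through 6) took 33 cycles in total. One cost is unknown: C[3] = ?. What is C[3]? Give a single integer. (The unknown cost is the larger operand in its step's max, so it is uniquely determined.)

step 0 | dur = L[0]=8 = 8
step 1 | dur = max(L[1]=2, C[0]=2) = 2
step 2 | dur = max(L[2]=6, C[1]=6) = 6
step 3 | dur = max(L[3]=6, C[2]=3) = 6
step 4 | dur = max(L[4]=2, C[3]=?) = C[3]  (unknown; binding)
step 5 | dur = max(L[5]=4, C[4]=6) = 6
step 6 | dur = C[5]=2 = 2
sum of known step durations = 30
dur[4] = total - known = 33 - 30 = 3
C[3] is the binding max in step 4, so C[3] = dur[4] = 3

C[3] = 3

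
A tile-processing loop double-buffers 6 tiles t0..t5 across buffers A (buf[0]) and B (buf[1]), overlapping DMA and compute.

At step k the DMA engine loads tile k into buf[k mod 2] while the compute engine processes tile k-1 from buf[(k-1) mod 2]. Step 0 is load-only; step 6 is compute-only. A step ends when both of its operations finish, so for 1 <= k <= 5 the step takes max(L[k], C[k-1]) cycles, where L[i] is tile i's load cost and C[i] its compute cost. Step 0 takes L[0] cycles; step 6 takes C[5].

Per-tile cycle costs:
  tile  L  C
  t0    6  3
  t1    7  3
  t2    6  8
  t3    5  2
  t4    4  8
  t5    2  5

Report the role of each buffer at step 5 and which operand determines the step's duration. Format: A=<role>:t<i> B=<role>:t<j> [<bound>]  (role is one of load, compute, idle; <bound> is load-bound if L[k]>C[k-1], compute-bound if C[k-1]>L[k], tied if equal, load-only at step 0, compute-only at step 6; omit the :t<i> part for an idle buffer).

[0] DMA t0→A (6c) ∥ CU idle ⇒ 6c, clock 6
[1] DMA t1→B (7c) ∥ CU A:t0 (3c) ⇒ 7c, clock 13
[2] DMA t2→A (6c) ∥ CU B:t1 (3c) ⇒ 6c, clock 19
[3] DMA t3→B (5c) ∥ CU A:t2 (8c) ⇒ 8c, clock 27
[4] DMA t4→A (4c) ∥ CU B:t3 (2c) ⇒ 4c, clock 31
[5] DMA t5→B (2c) ∥ CU A:t4 (8c) ⇒ 8c, clock 39
[6] DMA idle ∥ CU B:t5 (5c) ⇒ 5c, clock 44

step 5: A=compute:t4 B=load:t5 [compute-bound]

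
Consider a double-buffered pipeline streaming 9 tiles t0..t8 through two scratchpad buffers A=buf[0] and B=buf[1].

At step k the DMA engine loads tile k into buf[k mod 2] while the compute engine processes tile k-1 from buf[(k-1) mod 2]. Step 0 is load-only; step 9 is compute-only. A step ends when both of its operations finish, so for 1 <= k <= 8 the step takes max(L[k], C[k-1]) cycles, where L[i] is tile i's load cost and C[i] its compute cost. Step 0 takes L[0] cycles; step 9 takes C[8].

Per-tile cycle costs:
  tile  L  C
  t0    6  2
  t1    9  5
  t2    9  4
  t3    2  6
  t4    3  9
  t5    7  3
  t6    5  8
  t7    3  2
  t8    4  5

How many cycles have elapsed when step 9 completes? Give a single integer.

end_cycle[9] = 65

k=0 load=t0/6c comp=- wait=6 total=6
k=1 load=t1/9c comp=t0/2c wait=9 total=15
k=2 load=t2/9c comp=t1/5c wait=9 total=24
k=3 load=t3/2c comp=t2/4c wait=4 total=28
k=4 load=t4/3c comp=t3/6c wait=6 total=34
k=5 load=t5/7c comp=t4/9c wait=9 total=43
k=6 load=t6/5c comp=t5/3c wait=5 total=48
k=7 load=t7/3c comp=t6/8c wait=8 total=56
k=8 load=t8/4c comp=t7/2c wait=4 total=60
k=9 load=- comp=t8/5c wait=5 total=65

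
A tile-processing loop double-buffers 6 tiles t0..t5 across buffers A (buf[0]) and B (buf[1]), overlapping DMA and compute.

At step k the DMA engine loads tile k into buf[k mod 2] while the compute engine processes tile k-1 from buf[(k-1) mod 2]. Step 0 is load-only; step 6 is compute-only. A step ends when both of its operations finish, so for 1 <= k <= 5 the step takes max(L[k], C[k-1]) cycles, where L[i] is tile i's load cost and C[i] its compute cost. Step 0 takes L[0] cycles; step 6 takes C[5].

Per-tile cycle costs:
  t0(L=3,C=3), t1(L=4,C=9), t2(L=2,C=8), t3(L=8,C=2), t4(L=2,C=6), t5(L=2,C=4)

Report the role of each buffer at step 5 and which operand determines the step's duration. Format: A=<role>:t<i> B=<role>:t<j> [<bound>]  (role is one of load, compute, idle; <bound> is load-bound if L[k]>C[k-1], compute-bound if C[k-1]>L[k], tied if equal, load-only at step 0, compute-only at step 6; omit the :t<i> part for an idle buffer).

step 5: A=compute:t4 B=load:t5 [compute-bound]

step 0: L[0]=3 → dur=3, Σ=3 | A=load:t0 B=idle [load-only]
step 1: L[1]=4 C[0]=3 → dur=4, Σ=7 | A=compute:t0 B=load:t1 [load-bound]
step 2: L[2]=2 C[1]=9 → dur=9, Σ=16 | A=load:t2 B=compute:t1 [compute-bound]
step 3: L[3]=8 C[2]=8 → dur=8, Σ=24 | A=compute:t2 B=load:t3 [tied]
step 4: L[4]=2 C[3]=2 → dur=2, Σ=26 | A=load:t4 B=compute:t3 [tied]
step 5: L[5]=2 C[4]=6 → dur=6, Σ=32 | A=compute:t4 B=load:t5 [compute-bound]
step 6: C[5]=4 → dur=4, Σ=36 | A=idle B=compute:t5 [compute-only]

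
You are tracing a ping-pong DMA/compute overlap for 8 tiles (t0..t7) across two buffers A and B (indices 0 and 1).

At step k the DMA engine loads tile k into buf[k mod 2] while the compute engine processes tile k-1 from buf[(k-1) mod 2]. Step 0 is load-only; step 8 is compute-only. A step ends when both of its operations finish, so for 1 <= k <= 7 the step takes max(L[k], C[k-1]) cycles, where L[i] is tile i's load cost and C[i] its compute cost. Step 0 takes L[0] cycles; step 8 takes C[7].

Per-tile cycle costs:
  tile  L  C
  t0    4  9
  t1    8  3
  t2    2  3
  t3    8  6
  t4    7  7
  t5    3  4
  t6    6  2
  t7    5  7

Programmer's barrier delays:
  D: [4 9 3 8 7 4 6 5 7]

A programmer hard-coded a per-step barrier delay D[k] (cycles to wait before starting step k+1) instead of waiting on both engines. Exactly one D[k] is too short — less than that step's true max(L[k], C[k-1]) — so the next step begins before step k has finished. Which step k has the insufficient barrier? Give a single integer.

hazard at step 5

k=0 barrier L[0]=4→4c, D[0]=4 ok
k=1 barrier max(L[1]=8,C[0]=9)→9c, D[1]=9 ok
k=2 barrier max(L[2]=2,C[1]=3)→3c, D[2]=3 ok
k=3 barrier max(L[3]=8,C[2]=3)→8c, D[3]=8 ok
k=4 barrier max(L[4]=7,C[3]=6)→7c, D[4]=7 ok
k=5 barrier max(L[5]=3,C[4]=7)→7c, D[5]=4 SHORT
k=6 barrier max(L[6]=6,C[5]=4)→6c, D[6]=6 ok
k=7 barrier max(L[7]=5,C[6]=2)→5c, D[7]=5 ok
k=8 barrier C[7]=7→7c, D[8]=7 ok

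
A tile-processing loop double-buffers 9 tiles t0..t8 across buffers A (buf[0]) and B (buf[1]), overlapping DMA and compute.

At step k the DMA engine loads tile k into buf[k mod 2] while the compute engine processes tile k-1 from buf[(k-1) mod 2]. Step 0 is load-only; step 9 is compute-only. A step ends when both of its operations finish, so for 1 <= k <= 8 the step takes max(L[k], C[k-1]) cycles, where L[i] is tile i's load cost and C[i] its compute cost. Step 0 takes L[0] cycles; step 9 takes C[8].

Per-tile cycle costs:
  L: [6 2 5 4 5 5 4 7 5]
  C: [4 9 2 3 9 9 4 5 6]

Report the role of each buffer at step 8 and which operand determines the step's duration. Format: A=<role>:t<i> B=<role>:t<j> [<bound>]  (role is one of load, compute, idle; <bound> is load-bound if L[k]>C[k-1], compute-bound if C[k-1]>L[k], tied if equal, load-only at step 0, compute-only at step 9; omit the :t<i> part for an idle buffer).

step 8: A=load:t8 B=compute:t7 [tied]

  0. 6=6c; end=6; A:t0 B:-
  1. max(2,4)=4c; end=10; A:t0 B:t1
  2. max(5,9)=9c; end=19; A:t2 B:t1
  3. max(4,2)=4c; end=23; A:t2 B:t3
  4. max(5,3)=5c; end=28; A:t4 B:t3
  5. max(5,9)=9c; end=37; A:t4 B:t5
  6. max(4,9)=9c; end=46; A:t6 B:t5
  7. max(7,4)=7c; end=53; A:t6 B:t7
  8. max(5,5)=5c; end=58; A:t8 B:t7
  9. 6=6c; end=64; A:t8 B:t7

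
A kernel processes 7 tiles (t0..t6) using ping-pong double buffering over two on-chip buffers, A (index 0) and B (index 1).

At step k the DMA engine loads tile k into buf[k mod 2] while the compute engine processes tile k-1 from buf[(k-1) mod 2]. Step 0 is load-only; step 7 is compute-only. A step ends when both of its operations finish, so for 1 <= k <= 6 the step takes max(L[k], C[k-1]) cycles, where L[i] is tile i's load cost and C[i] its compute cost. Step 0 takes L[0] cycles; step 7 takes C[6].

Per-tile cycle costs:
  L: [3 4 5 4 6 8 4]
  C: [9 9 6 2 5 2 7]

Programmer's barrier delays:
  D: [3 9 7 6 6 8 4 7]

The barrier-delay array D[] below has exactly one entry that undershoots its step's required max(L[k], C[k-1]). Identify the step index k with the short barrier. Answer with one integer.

hazard at step 2

k=0 barrier L[0]=3→3c, D[0]=3 ok
k=1 barrier max(L[1]=4,C[0]=9)→9c, D[1]=9 ok
k=2 barrier max(L[2]=5,C[1]=9)→9c, D[2]=7 SHORT
k=3 barrier max(L[3]=4,C[2]=6)→6c, D[3]=6 ok
k=4 barrier max(L[4]=6,C[3]=2)→6c, D[4]=6 ok
k=5 barrier max(L[5]=8,C[4]=5)→8c, D[5]=8 ok
k=6 barrier max(L[6]=4,C[5]=2)→4c, D[6]=4 ok
k=7 barrier C[6]=7→7c, D[7]=7 ok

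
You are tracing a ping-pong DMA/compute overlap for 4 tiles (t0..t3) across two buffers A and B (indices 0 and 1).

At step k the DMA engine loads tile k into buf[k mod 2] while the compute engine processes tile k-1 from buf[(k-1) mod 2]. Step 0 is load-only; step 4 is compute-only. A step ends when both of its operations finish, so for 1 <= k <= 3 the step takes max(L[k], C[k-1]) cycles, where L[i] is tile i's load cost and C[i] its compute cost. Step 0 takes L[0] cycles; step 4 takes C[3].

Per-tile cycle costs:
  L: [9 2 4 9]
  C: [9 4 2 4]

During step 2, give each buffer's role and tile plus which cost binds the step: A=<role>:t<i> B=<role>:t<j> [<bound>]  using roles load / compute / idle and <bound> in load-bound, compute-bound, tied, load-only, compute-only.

step 2: A=load:t2 B=compute:t1 [tied]

  0. 9=9c; end=9; A:t0 B:-
  1. max(2,9)=9c; end=18; A:t0 B:t1
  2. max(4,4)=4c; end=22; A:t2 B:t1
  3. max(9,2)=9c; end=31; A:t2 B:t3
  4. 4=4c; end=35; A:t2 B:t3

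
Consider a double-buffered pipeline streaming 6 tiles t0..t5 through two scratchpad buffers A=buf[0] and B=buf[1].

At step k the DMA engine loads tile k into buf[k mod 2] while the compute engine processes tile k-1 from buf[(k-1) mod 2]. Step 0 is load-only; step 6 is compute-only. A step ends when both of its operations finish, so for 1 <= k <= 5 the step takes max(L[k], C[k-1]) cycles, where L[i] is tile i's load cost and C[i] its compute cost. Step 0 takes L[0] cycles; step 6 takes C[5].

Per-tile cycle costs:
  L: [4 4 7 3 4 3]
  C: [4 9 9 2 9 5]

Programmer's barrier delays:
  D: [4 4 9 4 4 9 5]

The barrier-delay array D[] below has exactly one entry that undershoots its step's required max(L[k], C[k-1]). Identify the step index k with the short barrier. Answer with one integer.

step 0: need L[0]=4 = 4; D[0]=4 ok
step 1: need max(L[1]=4,C[0]=4) = 4; D[1]=4 ok
step 2: need max(L[2]=7,C[1]=9) = 9; D[2]=9 ok
step 3: need max(L[3]=3,C[2]=9) = 9; D[3]=4 SHORT
step 4: need max(L[4]=4,C[3]=2) = 4; D[4]=4 ok
step 5: need max(L[5]=3,C[4]=9) = 9; D[5]=9 ok
step 6: need C[5]=5 = 5; D[6]=5 ok

hazard at step 3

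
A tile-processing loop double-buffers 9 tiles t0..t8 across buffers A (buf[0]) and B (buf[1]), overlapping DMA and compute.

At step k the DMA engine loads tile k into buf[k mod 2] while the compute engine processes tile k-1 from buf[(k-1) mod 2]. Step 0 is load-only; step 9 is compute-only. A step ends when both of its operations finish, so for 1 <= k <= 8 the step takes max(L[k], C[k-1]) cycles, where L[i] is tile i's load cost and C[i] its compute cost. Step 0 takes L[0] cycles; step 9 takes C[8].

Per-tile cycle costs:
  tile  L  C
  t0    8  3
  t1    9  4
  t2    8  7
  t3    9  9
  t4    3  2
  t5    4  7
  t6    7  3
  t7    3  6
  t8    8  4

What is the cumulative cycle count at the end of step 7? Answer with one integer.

[0] DMA t0→A (8c) ∥ CU idle ⇒ 8c, clock 8
[1] DMA t1→B (9c) ∥ CU A:t0 (3c) ⇒ 9c, clock 17
[2] DMA t2→A (8c) ∥ CU B:t1 (4c) ⇒ 8c, clock 25
[3] DMA t3→B (9c) ∥ CU A:t2 (7c) ⇒ 9c, clock 34
[4] DMA t4→A (3c) ∥ CU B:t3 (9c) ⇒ 9c, clock 43
[5] DMA t5→B (4c) ∥ CU A:t4 (2c) ⇒ 4c, clock 47
[6] DMA t6→A (7c) ∥ CU B:t5 (7c) ⇒ 7c, clock 54
[7] DMA t7→B (3c) ∥ CU A:t6 (3c) ⇒ 3c, clock 57
[8] DMA t8→A (8c) ∥ CU B:t7 (6c) ⇒ 8c, clock 65
[9] DMA idle ∥ CU A:t8 (4c) ⇒ 4c, clock 69

end_cycle[7] = 57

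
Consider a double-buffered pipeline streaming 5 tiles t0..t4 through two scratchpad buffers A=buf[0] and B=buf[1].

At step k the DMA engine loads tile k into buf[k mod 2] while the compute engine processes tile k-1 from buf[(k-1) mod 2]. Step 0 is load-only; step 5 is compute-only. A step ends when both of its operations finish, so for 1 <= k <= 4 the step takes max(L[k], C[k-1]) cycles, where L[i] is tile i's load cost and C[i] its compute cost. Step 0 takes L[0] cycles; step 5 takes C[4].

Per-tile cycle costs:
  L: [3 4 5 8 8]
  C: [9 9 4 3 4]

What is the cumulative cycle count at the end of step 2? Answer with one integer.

end_cycle[2] = 21

  0. 3=3c; end=3; A:t0 B:-
  1. max(4,9)=9c; end=12; A:t0 B:t1
  2. max(5,9)=9c; end=21; A:t2 B:t1
  3. max(8,4)=8c; end=29; A:t2 B:t3
  4. max(8,3)=8c; end=37; A:t4 B:t3
  5. 4=4c; end=41; A:t4 B:t3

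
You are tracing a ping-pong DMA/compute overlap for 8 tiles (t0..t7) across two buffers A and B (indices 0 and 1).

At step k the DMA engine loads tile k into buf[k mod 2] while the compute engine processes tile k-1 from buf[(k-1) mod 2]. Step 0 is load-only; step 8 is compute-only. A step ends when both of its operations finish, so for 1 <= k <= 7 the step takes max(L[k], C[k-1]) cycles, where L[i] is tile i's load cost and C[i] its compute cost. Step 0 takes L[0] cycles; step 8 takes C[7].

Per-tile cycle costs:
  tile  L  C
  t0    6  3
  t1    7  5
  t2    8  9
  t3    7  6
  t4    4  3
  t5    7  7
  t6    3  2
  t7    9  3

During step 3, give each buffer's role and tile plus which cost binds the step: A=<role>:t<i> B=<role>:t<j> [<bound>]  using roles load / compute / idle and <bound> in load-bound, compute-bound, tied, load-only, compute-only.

step 3: A=compute:t2 B=load:t3 [compute-bound]

[0] DMA t0→A (6c) ∥ CU idle ⇒ 6c, clock 6
[1] DMA t1→B (7c) ∥ CU A:t0 (3c) ⇒ 7c, clock 13
[2] DMA t2→A (8c) ∥ CU B:t1 (5c) ⇒ 8c, clock 21
[3] DMA t3→B (7c) ∥ CU A:t2 (9c) ⇒ 9c, clock 30
[4] DMA t4→A (4c) ∥ CU B:t3 (6c) ⇒ 6c, clock 36
[5] DMA t5→B (7c) ∥ CU A:t4 (3c) ⇒ 7c, clock 43
[6] DMA t6→A (3c) ∥ CU B:t5 (7c) ⇒ 7c, clock 50
[7] DMA t7→B (9c) ∥ CU A:t6 (2c) ⇒ 9c, clock 59
[8] DMA idle ∥ CU B:t7 (3c) ⇒ 3c, clock 62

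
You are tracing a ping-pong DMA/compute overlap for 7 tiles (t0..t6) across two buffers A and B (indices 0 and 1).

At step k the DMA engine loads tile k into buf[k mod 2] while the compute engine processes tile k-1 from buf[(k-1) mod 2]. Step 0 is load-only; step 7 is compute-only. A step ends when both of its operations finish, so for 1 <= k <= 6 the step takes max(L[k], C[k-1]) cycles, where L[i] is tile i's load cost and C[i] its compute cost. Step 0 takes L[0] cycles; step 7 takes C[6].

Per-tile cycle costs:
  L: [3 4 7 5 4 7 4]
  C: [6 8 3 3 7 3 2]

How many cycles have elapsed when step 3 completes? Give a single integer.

step 0: L[0]=3 → dur=3, Σ=3 | A=load:t0 B=idle [load-only]
step 1: L[1]=4 C[0]=6 → dur=6, Σ=9 | A=compute:t0 B=load:t1 [compute-bound]
step 2: L[2]=7 C[1]=8 → dur=8, Σ=17 | A=load:t2 B=compute:t1 [compute-bound]
step 3: L[3]=5 C[2]=3 → dur=5, Σ=22 | A=compute:t2 B=load:t3 [load-bound]
step 4: L[4]=4 C[3]=3 → dur=4, Σ=26 | A=load:t4 B=compute:t3 [load-bound]
step 5: L[5]=7 C[4]=7 → dur=7, Σ=33 | A=compute:t4 B=load:t5 [tied]
step 6: L[6]=4 C[5]=3 → dur=4, Σ=37 | A=load:t6 B=compute:t5 [load-bound]
step 7: C[6]=2 → dur=2, Σ=39 | A=compute:t6 B=idle [compute-only]

end_cycle[3] = 22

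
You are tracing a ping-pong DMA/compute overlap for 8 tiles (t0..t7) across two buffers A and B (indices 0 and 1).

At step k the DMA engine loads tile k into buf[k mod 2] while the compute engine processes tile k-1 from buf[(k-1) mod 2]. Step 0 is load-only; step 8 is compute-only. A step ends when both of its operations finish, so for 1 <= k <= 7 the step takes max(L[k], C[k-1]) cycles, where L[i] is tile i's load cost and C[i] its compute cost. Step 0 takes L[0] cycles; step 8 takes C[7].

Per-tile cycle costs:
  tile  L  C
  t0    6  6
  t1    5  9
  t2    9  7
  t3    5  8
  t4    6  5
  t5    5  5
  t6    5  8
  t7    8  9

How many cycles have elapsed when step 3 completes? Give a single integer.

[0] DMA t0→A (6c) ∥ CU idle ⇒ 6c, clock 6
[1] DMA t1→B (5c) ∥ CU A:t0 (6c) ⇒ 6c, clock 12
[2] DMA t2→A (9c) ∥ CU B:t1 (9c) ⇒ 9c, clock 21
[3] DMA t3→B (5c) ∥ CU A:t2 (7c) ⇒ 7c, clock 28
[4] DMA t4→A (6c) ∥ CU B:t3 (8c) ⇒ 8c, clock 36
[5] DMA t5→B (5c) ∥ CU A:t4 (5c) ⇒ 5c, clock 41
[6] DMA t6→A (5c) ∥ CU B:t5 (5c) ⇒ 5c, clock 46
[7] DMA t7→B (8c) ∥ CU A:t6 (8c) ⇒ 8c, clock 54
[8] DMA idle ∥ CU B:t7 (9c) ⇒ 9c, clock 63

end_cycle[3] = 28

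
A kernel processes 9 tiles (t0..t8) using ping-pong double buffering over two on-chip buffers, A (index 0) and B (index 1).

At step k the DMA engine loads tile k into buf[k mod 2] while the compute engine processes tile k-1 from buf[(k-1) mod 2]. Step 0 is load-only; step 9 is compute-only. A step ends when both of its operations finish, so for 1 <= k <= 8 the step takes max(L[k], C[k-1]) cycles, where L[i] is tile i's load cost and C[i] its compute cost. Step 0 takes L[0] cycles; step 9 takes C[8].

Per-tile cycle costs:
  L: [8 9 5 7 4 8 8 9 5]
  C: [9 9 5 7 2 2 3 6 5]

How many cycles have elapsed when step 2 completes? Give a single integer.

end_cycle[2] = 26

k=0 load=t0/8c comp=- wait=8 total=8
k=1 load=t1/9c comp=t0/9c wait=9 total=17
k=2 load=t2/5c comp=t1/9c wait=9 total=26
k=3 load=t3/7c comp=t2/5c wait=7 total=33
k=4 load=t4/4c comp=t3/7c wait=7 total=40
k=5 load=t5/8c comp=t4/2c wait=8 total=48
k=6 load=t6/8c comp=t5/2c wait=8 total=56
k=7 load=t7/9c comp=t6/3c wait=9 total=65
k=8 load=t8/5c comp=t7/6c wait=6 total=71
k=9 load=- comp=t8/5c wait=5 total=76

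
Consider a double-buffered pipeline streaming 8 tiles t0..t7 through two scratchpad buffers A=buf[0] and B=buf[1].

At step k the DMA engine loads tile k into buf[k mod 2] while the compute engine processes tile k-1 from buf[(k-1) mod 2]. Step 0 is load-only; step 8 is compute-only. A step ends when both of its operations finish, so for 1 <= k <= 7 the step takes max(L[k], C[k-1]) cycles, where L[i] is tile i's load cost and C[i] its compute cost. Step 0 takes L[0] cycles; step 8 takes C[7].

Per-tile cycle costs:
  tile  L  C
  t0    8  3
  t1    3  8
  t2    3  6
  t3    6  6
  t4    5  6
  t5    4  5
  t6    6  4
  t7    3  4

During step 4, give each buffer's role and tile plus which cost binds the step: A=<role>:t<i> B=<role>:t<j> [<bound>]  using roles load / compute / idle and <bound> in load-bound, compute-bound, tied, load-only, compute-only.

step 4: A=load:t4 B=compute:t3 [compute-bound]

step 0: L[0]=8 → dur=8, Σ=8 | A=load:t0 B=idle [load-only]
step 1: L[1]=3 C[0]=3 → dur=3, Σ=11 | A=compute:t0 B=load:t1 [tied]
step 2: L[2]=3 C[1]=8 → dur=8, Σ=19 | A=load:t2 B=compute:t1 [compute-bound]
step 3: L[3]=6 C[2]=6 → dur=6, Σ=25 | A=compute:t2 B=load:t3 [tied]
step 4: L[4]=5 C[3]=6 → dur=6, Σ=31 | A=load:t4 B=compute:t3 [compute-bound]
step 5: L[5]=4 C[4]=6 → dur=6, Σ=37 | A=compute:t4 B=load:t5 [compute-bound]
step 6: L[6]=6 C[5]=5 → dur=6, Σ=43 | A=load:t6 B=compute:t5 [load-bound]
step 7: L[7]=3 C[6]=4 → dur=4, Σ=47 | A=compute:t6 B=load:t7 [compute-bound]
step 8: C[7]=4 → dur=4, Σ=51 | A=idle B=compute:t7 [compute-only]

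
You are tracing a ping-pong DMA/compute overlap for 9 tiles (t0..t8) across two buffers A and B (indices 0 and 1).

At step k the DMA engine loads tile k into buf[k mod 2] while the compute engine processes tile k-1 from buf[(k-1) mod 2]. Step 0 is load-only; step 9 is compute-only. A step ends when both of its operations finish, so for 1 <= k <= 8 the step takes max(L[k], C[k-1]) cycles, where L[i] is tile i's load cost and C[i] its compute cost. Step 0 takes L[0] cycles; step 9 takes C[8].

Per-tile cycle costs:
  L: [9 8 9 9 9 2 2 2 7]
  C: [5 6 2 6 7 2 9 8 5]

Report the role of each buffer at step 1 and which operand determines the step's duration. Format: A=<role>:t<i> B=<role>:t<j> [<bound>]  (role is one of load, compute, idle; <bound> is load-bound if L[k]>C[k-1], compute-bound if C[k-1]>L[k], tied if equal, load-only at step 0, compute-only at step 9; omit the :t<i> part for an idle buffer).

step 1: A=compute:t0 B=load:t1 [load-bound]

  0. 9=9c; end=9; A:t0 B:-
  1. max(8,5)=8c; end=17; A:t0 B:t1
  2. max(9,6)=9c; end=26; A:t2 B:t1
  3. max(9,2)=9c; end=35; A:t2 B:t3
  4. max(9,6)=9c; end=44; A:t4 B:t3
  5. max(2,7)=7c; end=51; A:t4 B:t5
  6. max(2,2)=2c; end=53; A:t6 B:t5
  7. max(2,9)=9c; end=62; A:t6 B:t7
  8. max(7,8)=8c; end=70; A:t8 B:t7
  9. 5=5c; end=75; A:t8 B:t7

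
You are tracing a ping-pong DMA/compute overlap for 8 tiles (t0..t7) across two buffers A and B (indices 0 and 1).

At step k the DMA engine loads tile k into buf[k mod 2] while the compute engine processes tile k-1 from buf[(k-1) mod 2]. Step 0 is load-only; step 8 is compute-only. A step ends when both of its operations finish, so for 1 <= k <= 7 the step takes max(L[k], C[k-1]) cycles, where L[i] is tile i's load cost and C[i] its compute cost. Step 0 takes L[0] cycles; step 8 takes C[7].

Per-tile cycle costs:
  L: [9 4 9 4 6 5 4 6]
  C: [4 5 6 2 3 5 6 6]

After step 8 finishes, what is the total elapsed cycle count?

step 0: L[0]=9 → dur=9, Σ=9 | A=load:t0 B=idle [load-only]
step 1: L[1]=4 C[0]=4 → dur=4, Σ=13 | A=compute:t0 B=load:t1 [tied]
step 2: L[2]=9 C[1]=5 → dur=9, Σ=22 | A=load:t2 B=compute:t1 [load-bound]
step 3: L[3]=4 C[2]=6 → dur=6, Σ=28 | A=compute:t2 B=load:t3 [compute-bound]
step 4: L[4]=6 C[3]=2 → dur=6, Σ=34 | A=load:t4 B=compute:t3 [load-bound]
step 5: L[5]=5 C[4]=3 → dur=5, Σ=39 | A=compute:t4 B=load:t5 [load-bound]
step 6: L[6]=4 C[5]=5 → dur=5, Σ=44 | A=load:t6 B=compute:t5 [compute-bound]
step 7: L[7]=6 C[6]=6 → dur=6, Σ=50 | A=compute:t6 B=load:t7 [tied]
step 8: C[7]=6 → dur=6, Σ=56 | A=idle B=compute:t7 [compute-only]

end_cycle[8] = 56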